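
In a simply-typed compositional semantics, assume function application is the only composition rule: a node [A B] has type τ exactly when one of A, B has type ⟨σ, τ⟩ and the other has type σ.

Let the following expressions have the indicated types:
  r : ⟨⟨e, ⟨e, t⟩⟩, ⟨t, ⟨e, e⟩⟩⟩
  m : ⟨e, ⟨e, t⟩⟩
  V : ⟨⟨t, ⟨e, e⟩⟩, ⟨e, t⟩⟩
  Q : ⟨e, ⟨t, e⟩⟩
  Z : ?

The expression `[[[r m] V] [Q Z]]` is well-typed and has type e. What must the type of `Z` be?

For [[[r m] V] [Q Z]] to have type e with [[r m] V] of type ⟨e, t⟩, [Q Z] must be the function: [Q Z] : ⟨⟨e, t⟩, e⟩.
For [Q Z] to have type ⟨⟨e, t⟩, e⟩ with Q of type ⟨e, ⟨t, e⟩⟩, Z must be the function: Z : ⟨⟨e, ⟨t, e⟩⟩, ⟨⟨e, t⟩, e⟩⟩.

⟨⟨e, ⟨t, e⟩⟩, ⟨⟨e, t⟩, e⟩⟩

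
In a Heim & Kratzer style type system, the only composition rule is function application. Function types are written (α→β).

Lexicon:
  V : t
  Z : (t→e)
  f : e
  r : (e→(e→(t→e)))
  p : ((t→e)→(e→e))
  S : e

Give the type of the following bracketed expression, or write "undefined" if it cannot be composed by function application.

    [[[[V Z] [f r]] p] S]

[V Z]: Z is (t→e), V is t; result e.
[f r]: r is (e→(e→(t→e))), f is e; result (e→(t→e)).
[[V Z] [f r]]: [f r] is (e→(t→e)), [V Z] is e; result (t→e).
[[[V Z] [f r]] p]: p is ((t→e)→(e→e)), [[V Z] [f r]] is (t→e); result (e→e).
[[[[V Z] [f r]] p] S]: [[[V Z] [f r]] p] is (e→e), S is e; result e.

e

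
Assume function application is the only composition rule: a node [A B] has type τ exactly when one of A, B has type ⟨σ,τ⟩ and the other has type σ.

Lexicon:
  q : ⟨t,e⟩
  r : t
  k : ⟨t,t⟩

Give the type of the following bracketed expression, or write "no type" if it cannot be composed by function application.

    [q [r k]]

e

[r k]: functor k : ⟨t,t⟩, argument r : t; result t.
[q [r k]]: functor q : ⟨t,e⟩, argument [r k] : t; result e.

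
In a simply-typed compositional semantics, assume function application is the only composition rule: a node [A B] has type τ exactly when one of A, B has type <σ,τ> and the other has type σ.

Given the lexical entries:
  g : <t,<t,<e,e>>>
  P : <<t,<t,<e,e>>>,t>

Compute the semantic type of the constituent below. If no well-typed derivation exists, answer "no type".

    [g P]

[g P]: <<t,<t,<e,e>>>,t> applied to <t,<t,<e,e>>> yields t.

t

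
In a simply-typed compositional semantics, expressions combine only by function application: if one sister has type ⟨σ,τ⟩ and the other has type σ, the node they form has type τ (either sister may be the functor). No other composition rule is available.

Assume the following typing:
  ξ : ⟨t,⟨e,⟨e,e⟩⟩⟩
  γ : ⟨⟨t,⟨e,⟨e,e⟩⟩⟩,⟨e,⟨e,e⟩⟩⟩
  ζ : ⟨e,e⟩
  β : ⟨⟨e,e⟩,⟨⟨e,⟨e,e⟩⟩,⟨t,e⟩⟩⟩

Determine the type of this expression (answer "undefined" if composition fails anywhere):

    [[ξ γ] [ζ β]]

⟨t,e⟩

[ξ γ]: γ is ⟨⟨t,⟨e,⟨e,e⟩⟩⟩,⟨e,⟨e,e⟩⟩⟩, ξ is ⟨t,⟨e,⟨e,e⟩⟩⟩; result ⟨e,⟨e,e⟩⟩.
[ζ β]: β is ⟨⟨e,e⟩,⟨⟨e,⟨e,e⟩⟩,⟨t,e⟩⟩⟩, ζ is ⟨e,e⟩; result ⟨⟨e,⟨e,e⟩⟩,⟨t,e⟩⟩.
[[ξ γ] [ζ β]]: [ζ β] is ⟨⟨e,⟨e,e⟩⟩,⟨t,e⟩⟩, [ξ γ] is ⟨e,⟨e,e⟩⟩; result ⟨t,e⟩.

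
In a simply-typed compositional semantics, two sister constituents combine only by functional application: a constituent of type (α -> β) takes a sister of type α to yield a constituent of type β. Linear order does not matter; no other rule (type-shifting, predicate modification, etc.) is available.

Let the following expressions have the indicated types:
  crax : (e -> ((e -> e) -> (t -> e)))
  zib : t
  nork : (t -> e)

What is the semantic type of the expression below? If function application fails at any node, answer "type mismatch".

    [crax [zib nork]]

[zib nork]: nork is (t -> e), zib is t; result e.
[crax [zib nork]]: crax is (e -> ((e -> e) -> (t -> e))), [zib nork] is e; result ((e -> e) -> (t -> e)).

((e -> e) -> (t -> e))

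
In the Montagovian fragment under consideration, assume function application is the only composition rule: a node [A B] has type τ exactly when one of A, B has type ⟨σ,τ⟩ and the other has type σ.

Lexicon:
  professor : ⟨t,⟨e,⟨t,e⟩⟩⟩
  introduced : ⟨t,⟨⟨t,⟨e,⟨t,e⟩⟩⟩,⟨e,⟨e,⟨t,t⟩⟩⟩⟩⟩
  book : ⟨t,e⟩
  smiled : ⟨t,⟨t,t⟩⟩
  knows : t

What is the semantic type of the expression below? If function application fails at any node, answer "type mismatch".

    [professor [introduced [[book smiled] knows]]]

type mismatch

At [book smiled]: neither ⟨t,e⟩ nor ⟨t,⟨t,t⟩⟩ can take the other as argument; the node is ill-typed.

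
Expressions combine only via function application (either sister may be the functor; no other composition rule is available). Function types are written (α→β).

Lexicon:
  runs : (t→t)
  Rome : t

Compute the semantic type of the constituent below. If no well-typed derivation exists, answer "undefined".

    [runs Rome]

t

[runs Rome] — runs of type (t→t) combines with Rome of type t: type t.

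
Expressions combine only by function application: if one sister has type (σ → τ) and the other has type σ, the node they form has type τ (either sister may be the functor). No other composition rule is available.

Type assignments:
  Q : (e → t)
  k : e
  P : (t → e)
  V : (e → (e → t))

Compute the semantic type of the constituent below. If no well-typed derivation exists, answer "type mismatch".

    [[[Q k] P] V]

(e → t)

[Q k]: (e → t) applied to e yields t.
[[Q k] P]: (t → e) applied to t yields e.
[[[Q k] P] V]: (e → (e → t)) applied to e yields (e → t).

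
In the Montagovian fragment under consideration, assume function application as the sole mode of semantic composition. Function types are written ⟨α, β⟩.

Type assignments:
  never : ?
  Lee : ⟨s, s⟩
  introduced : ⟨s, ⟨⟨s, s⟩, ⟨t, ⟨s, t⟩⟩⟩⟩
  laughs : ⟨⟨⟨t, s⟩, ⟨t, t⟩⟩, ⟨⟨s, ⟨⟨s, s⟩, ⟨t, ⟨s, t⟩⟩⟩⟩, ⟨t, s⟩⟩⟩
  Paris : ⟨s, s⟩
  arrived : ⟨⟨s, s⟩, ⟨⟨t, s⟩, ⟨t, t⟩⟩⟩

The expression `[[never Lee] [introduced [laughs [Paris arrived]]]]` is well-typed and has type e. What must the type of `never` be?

⟨⟨s, s⟩, ⟨⟨t, s⟩, e⟩⟩

At [[never Lee] [introduced [laughs [Paris arrived]]]] (required: e): [introduced [laughs [Paris arrived]]] is ⟨t, s⟩, which is not a function with range e; hence [never Lee] is the functor — type ⟨⟨t, s⟩, e⟩.
At [never Lee] (required: ⟨⟨t, s⟩, e⟩): Lee is ⟨s, s⟩, which is not a function with range ⟨⟨t, s⟩, e⟩; hence never is the functor — type ⟨⟨s, s⟩, ⟨⟨t, s⟩, e⟩⟩.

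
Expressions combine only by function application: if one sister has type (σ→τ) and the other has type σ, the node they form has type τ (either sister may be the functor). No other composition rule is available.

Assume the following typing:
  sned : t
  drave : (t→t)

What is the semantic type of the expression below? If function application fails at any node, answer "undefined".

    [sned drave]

[sned drave]: functor drave : (t→t), argument sned : t; result t.

t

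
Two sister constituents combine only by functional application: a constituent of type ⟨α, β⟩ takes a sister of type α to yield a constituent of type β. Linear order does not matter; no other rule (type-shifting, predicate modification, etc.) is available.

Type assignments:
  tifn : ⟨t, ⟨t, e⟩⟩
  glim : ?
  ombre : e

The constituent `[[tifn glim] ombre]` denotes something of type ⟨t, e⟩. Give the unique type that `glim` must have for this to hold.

⟨⟨t, ⟨t, e⟩⟩, ⟨e, ⟨t, e⟩⟩⟩

[[tifn glim] ombre] is required to be ⟨t, e⟩. ombre : e cannot yield ⟨t, e⟩ as functor, so [tifn glim] : ⟨e, ⟨t, e⟩⟩.
[tifn glim] is required to be ⟨e, ⟨t, e⟩⟩. tifn : ⟨t, ⟨t, e⟩⟩ cannot yield ⟨e, ⟨t, e⟩⟩ as functor, so glim : ⟨⟨t, ⟨t, e⟩⟩, ⟨e, ⟨t, e⟩⟩⟩.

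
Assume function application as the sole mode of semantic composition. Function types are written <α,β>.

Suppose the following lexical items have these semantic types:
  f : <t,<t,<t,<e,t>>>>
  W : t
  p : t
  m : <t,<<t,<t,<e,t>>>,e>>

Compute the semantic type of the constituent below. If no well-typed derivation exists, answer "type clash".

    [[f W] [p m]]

At [f W], f : <t,<t,<t,<e,t>>>> takes W : t, giving <t,<t,<e,t>>>.
At [p m], m : <t,<<t,<t,<e,t>>>,e>> takes p : t, giving <<t,<t,<e,t>>>,e>.
At [[f W] [p m]], [p m] : <<t,<t,<e,t>>>,e> takes [f W] : <t,<t,<e,t>>>, giving e.

e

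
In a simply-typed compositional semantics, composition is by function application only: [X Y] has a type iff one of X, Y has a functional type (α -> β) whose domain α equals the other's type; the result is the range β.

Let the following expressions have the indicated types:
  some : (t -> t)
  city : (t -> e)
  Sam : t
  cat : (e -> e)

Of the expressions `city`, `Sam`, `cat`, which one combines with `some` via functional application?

city : (t -> e) — neither side's domain matches the other.
Sam — combines: some : (t -> t) takes Sam : t as argument, giving t.
cat : (e -> e) — neither side's domain matches the other.

Sam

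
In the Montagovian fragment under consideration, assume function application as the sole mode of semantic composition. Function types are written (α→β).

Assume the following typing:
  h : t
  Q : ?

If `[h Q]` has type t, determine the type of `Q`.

(t→t)

[h Q] is required to be t. h : t cannot yield t as functor, so Q : (t→t).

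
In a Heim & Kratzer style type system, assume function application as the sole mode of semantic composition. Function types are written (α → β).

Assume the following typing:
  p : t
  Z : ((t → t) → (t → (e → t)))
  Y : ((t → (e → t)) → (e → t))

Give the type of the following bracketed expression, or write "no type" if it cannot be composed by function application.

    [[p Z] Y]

no type

At [p Z]: neither t nor ((t → t) → (t → (e → t))) can take the other as argument; the node is ill-typed.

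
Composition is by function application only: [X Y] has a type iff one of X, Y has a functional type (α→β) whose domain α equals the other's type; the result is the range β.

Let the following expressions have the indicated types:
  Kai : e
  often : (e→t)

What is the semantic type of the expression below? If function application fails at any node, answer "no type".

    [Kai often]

t

At [Kai often], often : (e→t) takes Kai : e, giving t.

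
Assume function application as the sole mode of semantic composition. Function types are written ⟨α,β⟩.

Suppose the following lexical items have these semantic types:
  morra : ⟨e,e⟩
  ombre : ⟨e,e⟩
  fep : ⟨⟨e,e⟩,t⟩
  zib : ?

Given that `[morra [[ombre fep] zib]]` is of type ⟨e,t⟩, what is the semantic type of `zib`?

[morra [[ombre fep] zib]] must have type ⟨e,t⟩. The sister morra has type ⟨e,e⟩; that is not a function onto ⟨e,t⟩, so [[ombre fep] zib] must be the functor, of type ⟨⟨e,e⟩,⟨e,t⟩⟩.
[[ombre fep] zib] must have type ⟨⟨e,e⟩,⟨e,t⟩⟩. The sister [ombre fep] has type t; that is not a function onto ⟨⟨e,e⟩,⟨e,t⟩⟩, so zib must be the functor, of type ⟨t,⟨⟨e,e⟩,⟨e,t⟩⟩⟩.

⟨t,⟨⟨e,e⟩,⟨e,t⟩⟩⟩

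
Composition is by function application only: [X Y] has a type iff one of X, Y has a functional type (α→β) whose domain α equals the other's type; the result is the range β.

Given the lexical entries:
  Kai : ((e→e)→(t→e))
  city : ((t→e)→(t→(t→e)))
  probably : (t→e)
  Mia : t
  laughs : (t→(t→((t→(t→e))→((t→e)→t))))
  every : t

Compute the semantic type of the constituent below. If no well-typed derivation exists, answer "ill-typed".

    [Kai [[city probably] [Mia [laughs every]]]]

ill-typed

At [city probably], city : ((t→e)→(t→(t→e))) takes probably : (t→e), giving (t→(t→e)).
At [laughs every], laughs : (t→(t→((t→(t→e))→((t→e)→t)))) takes every : t, giving (t→((t→(t→e))→((t→e)→t))).
At [Mia [laughs every]], [laughs every] : (t→((t→(t→e))→((t→e)→t))) takes Mia : t, giving ((t→(t→e))→((t→e)→t)).
At [[city probably] [Mia [laughs every]]], [Mia [laughs every]] : ((t→(t→e))→((t→e)→t)) takes [city probably] : (t→(t→e)), giving ((t→e)→t).
[Kai [[city probably] [Mia [laughs every]]]]: ((e→e)→(t→e)) with ((t→e)→t) — neither is a function whose domain matches the other; composition fails here.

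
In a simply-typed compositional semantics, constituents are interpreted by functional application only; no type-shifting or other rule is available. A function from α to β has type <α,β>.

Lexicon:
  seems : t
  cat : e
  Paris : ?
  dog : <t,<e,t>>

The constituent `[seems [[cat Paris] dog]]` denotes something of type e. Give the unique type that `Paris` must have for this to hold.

<e,<<t,<e,t>>,<t,e>>>

[seems [[cat Paris] dog]] is required to be e. seems : t cannot yield e as functor, so [[cat Paris] dog] : <t,e>.
[[cat Paris] dog] is required to be <t,e>. dog : <t,<e,t>> cannot yield <t,e> as functor, so [cat Paris] : <<t,<e,t>>,<t,e>>.
[cat Paris] is required to be <<t,<e,t>>,<t,e>>. cat : e cannot yield <<t,<e,t>>,<t,e>> as functor, so Paris : <e,<<t,<e,t>>,<t,e>>>.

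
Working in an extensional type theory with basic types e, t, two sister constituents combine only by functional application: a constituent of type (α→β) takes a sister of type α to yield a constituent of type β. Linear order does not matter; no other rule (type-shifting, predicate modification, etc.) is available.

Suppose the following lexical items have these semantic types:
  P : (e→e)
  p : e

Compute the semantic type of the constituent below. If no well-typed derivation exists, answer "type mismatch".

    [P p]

At [P p], P : (e→e) takes p : e, giving e.

e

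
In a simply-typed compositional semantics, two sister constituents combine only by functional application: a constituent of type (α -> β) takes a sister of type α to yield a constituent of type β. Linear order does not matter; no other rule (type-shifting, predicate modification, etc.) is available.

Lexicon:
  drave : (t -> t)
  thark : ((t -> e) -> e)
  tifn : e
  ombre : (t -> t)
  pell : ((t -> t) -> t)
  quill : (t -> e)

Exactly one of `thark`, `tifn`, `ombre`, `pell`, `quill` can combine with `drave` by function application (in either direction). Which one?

thark : ((t -> e) -> e) — neither side's domain matches the other.
tifn : e — neither side's domain matches the other.
ombre : (t -> t) — neither side's domain matches the other.
pell — combines: pell : ((t -> t) -> t) takes drave : (t -> t) as argument, giving t.
quill : (t -> e) — neither side's domain matches the other.

pell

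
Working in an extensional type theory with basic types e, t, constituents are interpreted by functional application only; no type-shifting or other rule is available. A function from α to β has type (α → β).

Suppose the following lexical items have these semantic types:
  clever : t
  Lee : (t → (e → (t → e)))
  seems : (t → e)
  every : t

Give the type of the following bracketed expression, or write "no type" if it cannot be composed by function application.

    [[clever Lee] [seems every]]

(t → e)

[clever Lee] — Lee of type (t → (e → (t → e))) combines with clever of type t: type (e → (t → e)).
[seems every] — seems of type (t → e) combines with every of type t: type e.
[[clever Lee] [seems every]] — [clever Lee] of type (e → (t → e)) combines with [seems every] of type e: type (t → e).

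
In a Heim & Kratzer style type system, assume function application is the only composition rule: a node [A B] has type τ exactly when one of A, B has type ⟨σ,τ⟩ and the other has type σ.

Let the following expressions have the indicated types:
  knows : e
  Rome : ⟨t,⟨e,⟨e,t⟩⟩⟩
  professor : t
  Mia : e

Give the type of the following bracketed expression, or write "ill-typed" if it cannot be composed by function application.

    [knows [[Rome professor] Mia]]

[Rome professor]: functor Rome : ⟨t,⟨e,⟨e,t⟩⟩⟩, argument professor : t; result ⟨e,⟨e,t⟩⟩.
[[Rome professor] Mia]: functor [Rome professor] : ⟨e,⟨e,t⟩⟩, argument Mia : e; result ⟨e,t⟩.
[knows [[Rome professor] Mia]]: functor [[Rome professor] Mia] : ⟨e,t⟩, argument knows : e; result t.

t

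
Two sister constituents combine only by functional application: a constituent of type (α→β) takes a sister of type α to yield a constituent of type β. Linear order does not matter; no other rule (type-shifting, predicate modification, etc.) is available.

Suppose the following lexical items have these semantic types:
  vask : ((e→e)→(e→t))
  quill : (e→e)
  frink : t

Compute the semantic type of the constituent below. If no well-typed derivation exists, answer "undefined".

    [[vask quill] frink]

undefined

[vask quill]: vask is ((e→e)→(e→t)), quill is (e→e); result (e→t).
[[vask quill] frink]: (e→t) with t — neither is a function whose domain matches the other; composition fails here.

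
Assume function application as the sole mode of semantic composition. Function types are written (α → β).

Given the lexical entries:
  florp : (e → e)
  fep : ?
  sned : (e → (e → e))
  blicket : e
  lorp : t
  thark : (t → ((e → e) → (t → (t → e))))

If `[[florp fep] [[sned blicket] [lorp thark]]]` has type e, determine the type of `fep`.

((e → e) → ((t → (t → e)) → e))

[[florp fep] [[sned blicket] [lorp thark]]] must have type e. The sister [[sned blicket] [lorp thark]] has type (t → (t → e)); that is not a function onto e, so [florp fep] must be the functor, of type ((t → (t → e)) → e).
[florp fep] must have type ((t → (t → e)) → e). The sister florp has type (e → e); that is not a function onto ((t → (t → e)) → e), so fep must be the functor, of type ((e → e) → ((t → (t → e)) → e)).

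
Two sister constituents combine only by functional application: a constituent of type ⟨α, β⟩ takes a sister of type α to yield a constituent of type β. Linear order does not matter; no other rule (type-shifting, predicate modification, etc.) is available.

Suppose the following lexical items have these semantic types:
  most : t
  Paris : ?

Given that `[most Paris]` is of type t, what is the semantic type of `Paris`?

For [most Paris] to have type t with most of type t, Paris must be the function: Paris : ⟨t, t⟩.

⟨t, t⟩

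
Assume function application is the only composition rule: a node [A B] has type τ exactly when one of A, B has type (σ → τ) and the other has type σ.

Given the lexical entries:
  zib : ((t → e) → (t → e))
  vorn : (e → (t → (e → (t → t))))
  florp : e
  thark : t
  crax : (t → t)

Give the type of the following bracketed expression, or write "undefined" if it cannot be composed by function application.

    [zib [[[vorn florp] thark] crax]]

[vorn florp]: (e → (t → (e → (t → t)))) applied to e yields (t → (e → (t → t))).
[[vorn florp] thark]: (t → (e → (t → t))) applied to t yields (e → (t → t)).
[[[vorn florp] thark] crax]: (e → (t → t)) and (t → t) cannot combine by function application — type clash.

undefined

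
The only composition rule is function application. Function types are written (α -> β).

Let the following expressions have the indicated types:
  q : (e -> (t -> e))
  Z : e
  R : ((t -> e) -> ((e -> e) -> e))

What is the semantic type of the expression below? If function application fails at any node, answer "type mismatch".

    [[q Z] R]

((e -> e) -> e)

[q Z]: q is (e -> (t -> e)), Z is e; result (t -> e).
[[q Z] R]: R is ((t -> e) -> ((e -> e) -> e)), [q Z] is (t -> e); result ((e -> e) -> e).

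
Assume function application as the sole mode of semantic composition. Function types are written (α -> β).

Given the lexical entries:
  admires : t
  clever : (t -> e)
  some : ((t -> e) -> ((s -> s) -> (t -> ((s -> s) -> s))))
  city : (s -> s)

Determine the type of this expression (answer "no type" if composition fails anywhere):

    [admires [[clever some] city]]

[clever some]: functor some : ((t -> e) -> ((s -> s) -> (t -> ((s -> s) -> s)))), argument clever : (t -> e); result ((s -> s) -> (t -> ((s -> s) -> s))).
[[clever some] city]: functor [clever some] : ((s -> s) -> (t -> ((s -> s) -> s))), argument city : (s -> s); result (t -> ((s -> s) -> s)).
[admires [[clever some] city]]: functor [[clever some] city] : (t -> ((s -> s) -> s)), argument admires : t; result ((s -> s) -> s).

((s -> s) -> s)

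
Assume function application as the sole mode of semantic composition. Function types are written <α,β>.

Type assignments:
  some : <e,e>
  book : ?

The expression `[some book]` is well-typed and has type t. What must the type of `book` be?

<<e,e>,t>

At [some book] (required: t): some is <e,e>, which is not a function with range t; hence book is the functor — type <<e,e>,t>.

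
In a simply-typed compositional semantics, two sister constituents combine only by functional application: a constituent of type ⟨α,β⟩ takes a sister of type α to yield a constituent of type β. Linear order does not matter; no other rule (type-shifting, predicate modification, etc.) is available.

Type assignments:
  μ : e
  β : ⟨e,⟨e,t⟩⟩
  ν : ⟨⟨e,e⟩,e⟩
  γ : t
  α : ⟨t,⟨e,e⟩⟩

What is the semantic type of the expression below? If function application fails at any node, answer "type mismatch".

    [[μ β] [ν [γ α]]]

[μ β] — β of type ⟨e,⟨e,t⟩⟩ combines with μ of type e: type ⟨e,t⟩.
[γ α] — α of type ⟨t,⟨e,e⟩⟩ combines with γ of type t: type ⟨e,e⟩.
[ν [γ α]] — ν of type ⟨⟨e,e⟩,e⟩ combines with [γ α] of type ⟨e,e⟩: type e.
[[μ β] [ν [γ α]]] — [μ β] of type ⟨e,t⟩ combines with [ν [γ α]] of type e: type t.

t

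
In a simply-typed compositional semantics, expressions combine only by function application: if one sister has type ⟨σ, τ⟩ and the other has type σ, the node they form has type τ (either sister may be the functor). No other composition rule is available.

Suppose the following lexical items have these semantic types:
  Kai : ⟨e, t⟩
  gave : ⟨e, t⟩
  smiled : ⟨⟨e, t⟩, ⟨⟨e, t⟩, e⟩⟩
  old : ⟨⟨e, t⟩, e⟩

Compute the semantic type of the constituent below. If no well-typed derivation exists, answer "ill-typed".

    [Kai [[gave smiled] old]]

At [gave smiled], smiled : ⟨⟨e, t⟩, ⟨⟨e, t⟩, e⟩⟩ takes gave : ⟨e, t⟩, giving ⟨⟨e, t⟩, e⟩.
[[gave smiled] old]: ⟨⟨e, t⟩, e⟩ with ⟨⟨e, t⟩, e⟩ — neither is a function whose domain matches the other; composition fails here.

ill-typed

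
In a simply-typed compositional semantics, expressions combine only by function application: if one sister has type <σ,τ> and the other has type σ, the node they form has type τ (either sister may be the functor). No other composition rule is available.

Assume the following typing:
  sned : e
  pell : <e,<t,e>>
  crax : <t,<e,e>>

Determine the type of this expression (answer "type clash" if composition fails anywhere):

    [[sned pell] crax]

type clash

[sned pell]: functor pell : <e,<t,e>>, argument sned : e; result <t,e>.
[[sned pell] crax]: <t,e> and <t,<e,e>> cannot combine by function application — type clash.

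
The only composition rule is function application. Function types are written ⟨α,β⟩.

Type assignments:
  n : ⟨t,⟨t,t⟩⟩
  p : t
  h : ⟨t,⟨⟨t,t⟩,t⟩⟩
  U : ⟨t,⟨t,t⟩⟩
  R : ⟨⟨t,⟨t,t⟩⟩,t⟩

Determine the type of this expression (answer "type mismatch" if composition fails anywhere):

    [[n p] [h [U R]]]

[n p]: ⟨t,⟨t,t⟩⟩ applied to t yields ⟨t,t⟩.
[U R]: ⟨⟨t,⟨t,t⟩⟩,t⟩ applied to ⟨t,⟨t,t⟩⟩ yields t.
[h [U R]]: ⟨t,⟨⟨t,t⟩,t⟩⟩ applied to t yields ⟨⟨t,t⟩,t⟩.
[[n p] [h [U R]]]: ⟨⟨t,t⟩,t⟩ applied to ⟨t,t⟩ yields t.

t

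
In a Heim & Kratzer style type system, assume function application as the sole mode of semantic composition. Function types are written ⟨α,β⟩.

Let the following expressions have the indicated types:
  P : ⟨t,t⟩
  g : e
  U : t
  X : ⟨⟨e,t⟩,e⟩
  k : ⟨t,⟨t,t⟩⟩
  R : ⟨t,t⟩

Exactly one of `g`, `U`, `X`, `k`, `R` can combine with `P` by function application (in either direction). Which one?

U

g : e — no; P wants t, and g wants nothing (atomic).
U — combines: P : ⟨t,t⟩ takes U : t as argument, giving t.
X : ⟨⟨e,t⟩,e⟩ — no; P wants t, and X wants ⟨e,t⟩.
k : ⟨t,⟨t,t⟩⟩ — no; P wants t, and k wants t.
R : ⟨t,t⟩ — no; P wants t, and R wants t.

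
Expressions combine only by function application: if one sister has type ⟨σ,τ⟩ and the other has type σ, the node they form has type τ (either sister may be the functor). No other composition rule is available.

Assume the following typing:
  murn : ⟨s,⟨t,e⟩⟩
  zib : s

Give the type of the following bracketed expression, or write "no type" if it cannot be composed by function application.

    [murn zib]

[murn zib]: ⟨s,⟨t,e⟩⟩ applied to s yields ⟨t,e⟩.

⟨t,e⟩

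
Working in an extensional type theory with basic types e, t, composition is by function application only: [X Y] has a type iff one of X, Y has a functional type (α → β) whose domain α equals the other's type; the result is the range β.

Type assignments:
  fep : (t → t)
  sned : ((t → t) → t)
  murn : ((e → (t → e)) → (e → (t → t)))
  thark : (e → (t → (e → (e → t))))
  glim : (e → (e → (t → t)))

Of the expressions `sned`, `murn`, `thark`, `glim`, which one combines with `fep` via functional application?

sned

sned — combines: sned : ((t → t) → t) takes fep : (t → t) as argument, giving t.
murn : ((e → (t → e)) → (e → (t → t))) — fep needs t; murn needs (e → (t → e)); neither fits.
thark : (e → (t → (e → (e → t)))) — fep needs t; thark needs e; neither fits.
glim : (e → (e → (t → t))) — fep needs t; glim needs e; neither fits.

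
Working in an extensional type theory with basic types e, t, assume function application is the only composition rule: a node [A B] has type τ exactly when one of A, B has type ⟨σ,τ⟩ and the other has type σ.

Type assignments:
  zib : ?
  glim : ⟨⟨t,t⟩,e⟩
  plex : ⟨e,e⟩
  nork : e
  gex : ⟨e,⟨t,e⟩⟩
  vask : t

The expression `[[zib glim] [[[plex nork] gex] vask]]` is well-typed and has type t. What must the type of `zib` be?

[[zib glim] [[[plex nork] gex] vask]] is required to be t. [[[plex nork] gex] vask] : e cannot yield t as functor, so [zib glim] : ⟨e,t⟩.
[zib glim] is required to be ⟨e,t⟩. glim : ⟨⟨t,t⟩,e⟩ cannot yield ⟨e,t⟩ as functor, so zib : ⟨⟨⟨t,t⟩,e⟩,⟨e,t⟩⟩.

⟨⟨⟨t,t⟩,e⟩,⟨e,t⟩⟩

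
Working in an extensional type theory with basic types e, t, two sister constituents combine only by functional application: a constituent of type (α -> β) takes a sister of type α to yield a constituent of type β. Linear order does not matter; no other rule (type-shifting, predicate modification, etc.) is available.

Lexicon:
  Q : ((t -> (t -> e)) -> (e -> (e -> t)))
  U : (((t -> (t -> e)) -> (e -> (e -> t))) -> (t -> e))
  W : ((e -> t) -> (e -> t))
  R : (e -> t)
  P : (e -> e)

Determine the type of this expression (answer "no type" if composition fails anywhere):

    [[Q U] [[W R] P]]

[Q U]: functor U : (((t -> (t -> e)) -> (e -> (e -> t))) -> (t -> e)), argument Q : ((t -> (t -> e)) -> (e -> (e -> t))); result (t -> e).
[W R]: functor W : ((e -> t) -> (e -> t)), argument R : (e -> t); result (e -> t).
[[W R] P]: (e -> t) and (e -> e) cannot combine by function application — type clash.

no type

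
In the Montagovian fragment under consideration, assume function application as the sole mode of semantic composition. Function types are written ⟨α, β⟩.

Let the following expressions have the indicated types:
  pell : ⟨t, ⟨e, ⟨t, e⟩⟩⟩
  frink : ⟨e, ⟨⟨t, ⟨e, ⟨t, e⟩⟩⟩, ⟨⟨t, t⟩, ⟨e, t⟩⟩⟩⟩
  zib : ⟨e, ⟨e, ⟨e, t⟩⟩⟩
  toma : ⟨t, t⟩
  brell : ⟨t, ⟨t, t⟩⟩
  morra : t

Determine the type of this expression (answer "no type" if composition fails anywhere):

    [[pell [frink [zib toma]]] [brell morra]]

no type

At [zib toma]: neither ⟨e, ⟨e, ⟨e, t⟩⟩⟩ nor ⟨t, t⟩ can take the other as argument; the node is ill-typed.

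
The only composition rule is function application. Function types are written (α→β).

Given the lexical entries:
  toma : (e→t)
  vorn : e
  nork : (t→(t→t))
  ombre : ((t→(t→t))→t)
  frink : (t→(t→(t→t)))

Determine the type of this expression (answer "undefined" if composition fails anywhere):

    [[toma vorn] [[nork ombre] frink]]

(t→t)

At [toma vorn], toma : (e→t) takes vorn : e, giving t.
At [nork ombre], ombre : ((t→(t→t))→t) takes nork : (t→(t→t)), giving t.
At [[nork ombre] frink], frink : (t→(t→(t→t))) takes [nork ombre] : t, giving (t→(t→t)).
At [[toma vorn] [[nork ombre] frink]], [[nork ombre] frink] : (t→(t→t)) takes [toma vorn] : t, giving (t→t).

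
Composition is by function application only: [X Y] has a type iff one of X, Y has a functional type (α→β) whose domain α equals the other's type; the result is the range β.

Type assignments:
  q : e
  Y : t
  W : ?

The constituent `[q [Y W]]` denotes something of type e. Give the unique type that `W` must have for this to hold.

[q [Y W]] must have type e. The sister q has type e; that is not a function onto e, so [Y W] must be the functor, of type (e→e).
[Y W] must have type (e→e). The sister Y has type t; that is not a function onto (e→e), so W must be the functor, of type (t→(e→e)).

(t→(e→e))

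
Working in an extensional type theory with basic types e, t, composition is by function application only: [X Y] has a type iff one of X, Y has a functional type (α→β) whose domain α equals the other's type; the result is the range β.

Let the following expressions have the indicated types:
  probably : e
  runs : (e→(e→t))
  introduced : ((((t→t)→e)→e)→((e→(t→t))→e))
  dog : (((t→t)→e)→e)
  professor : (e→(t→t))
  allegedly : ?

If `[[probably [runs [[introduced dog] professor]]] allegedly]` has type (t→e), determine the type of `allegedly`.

(t→(t→e))

[[probably [runs [[introduced dog] professor]]] allegedly] must have type (t→e). The sister [probably [runs [[introduced dog] professor]]] has type t; that is not a function onto (t→e), so allegedly must be the functor, of type (t→(t→e)).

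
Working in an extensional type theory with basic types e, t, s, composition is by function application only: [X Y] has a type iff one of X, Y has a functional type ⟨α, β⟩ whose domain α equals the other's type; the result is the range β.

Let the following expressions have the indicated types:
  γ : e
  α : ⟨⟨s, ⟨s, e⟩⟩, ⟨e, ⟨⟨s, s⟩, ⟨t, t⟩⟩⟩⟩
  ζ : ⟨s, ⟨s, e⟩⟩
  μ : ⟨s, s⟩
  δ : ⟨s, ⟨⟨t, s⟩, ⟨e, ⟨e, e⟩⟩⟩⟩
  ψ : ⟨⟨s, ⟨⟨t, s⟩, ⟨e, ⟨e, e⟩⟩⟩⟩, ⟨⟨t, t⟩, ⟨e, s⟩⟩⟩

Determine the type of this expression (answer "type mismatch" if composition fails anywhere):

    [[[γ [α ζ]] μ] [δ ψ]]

⟨e, s⟩

[α ζ]: α is ⟨⟨s, ⟨s, e⟩⟩, ⟨e, ⟨⟨s, s⟩, ⟨t, t⟩⟩⟩⟩, ζ is ⟨s, ⟨s, e⟩⟩; result ⟨e, ⟨⟨s, s⟩, ⟨t, t⟩⟩⟩.
[γ [α ζ]]: [α ζ] is ⟨e, ⟨⟨s, s⟩, ⟨t, t⟩⟩⟩, γ is e; result ⟨⟨s, s⟩, ⟨t, t⟩⟩.
[[γ [α ζ]] μ]: [γ [α ζ]] is ⟨⟨s, s⟩, ⟨t, t⟩⟩, μ is ⟨s, s⟩; result ⟨t, t⟩.
[δ ψ]: ψ is ⟨⟨s, ⟨⟨t, s⟩, ⟨e, ⟨e, e⟩⟩⟩⟩, ⟨⟨t, t⟩, ⟨e, s⟩⟩⟩, δ is ⟨s, ⟨⟨t, s⟩, ⟨e, ⟨e, e⟩⟩⟩⟩; result ⟨⟨t, t⟩, ⟨e, s⟩⟩.
[[[γ [α ζ]] μ] [δ ψ]]: [δ ψ] is ⟨⟨t, t⟩, ⟨e, s⟩⟩, [[γ [α ζ]] μ] is ⟨t, t⟩; result ⟨e, s⟩.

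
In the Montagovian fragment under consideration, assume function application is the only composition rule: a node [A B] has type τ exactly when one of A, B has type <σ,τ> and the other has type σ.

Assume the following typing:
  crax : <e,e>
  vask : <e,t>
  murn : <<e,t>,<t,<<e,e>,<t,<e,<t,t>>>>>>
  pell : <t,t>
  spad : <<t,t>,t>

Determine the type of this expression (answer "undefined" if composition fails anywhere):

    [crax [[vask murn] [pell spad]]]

<t,<e,<t,t>>>

[vask murn]: functor murn : <<e,t>,<t,<<e,e>,<t,<e,<t,t>>>>>>, argument vask : <e,t>; result <t,<<e,e>,<t,<e,<t,t>>>>>.
[pell spad]: functor spad : <<t,t>,t>, argument pell : <t,t>; result t.
[[vask murn] [pell spad]]: functor [vask murn] : <t,<<e,e>,<t,<e,<t,t>>>>>, argument [pell spad] : t; result <<e,e>,<t,<e,<t,t>>>>.
[crax [[vask murn] [pell spad]]]: functor [[vask murn] [pell spad]] : <<e,e>,<t,<e,<t,t>>>>, argument crax : <e,e>; result <t,<e,<t,t>>>.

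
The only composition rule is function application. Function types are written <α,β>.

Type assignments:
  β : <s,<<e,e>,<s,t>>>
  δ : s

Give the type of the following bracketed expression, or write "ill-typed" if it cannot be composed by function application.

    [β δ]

<<e,e>,<s,t>>

[β δ]: <s,<<e,e>,<s,t>>> applied to s yields <<e,e>,<s,t>>.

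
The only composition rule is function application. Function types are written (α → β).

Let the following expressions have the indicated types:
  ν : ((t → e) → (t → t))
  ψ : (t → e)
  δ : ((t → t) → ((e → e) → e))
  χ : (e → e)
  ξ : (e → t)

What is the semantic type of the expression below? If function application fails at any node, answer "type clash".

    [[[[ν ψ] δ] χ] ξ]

At [ν ψ], ν : ((t → e) → (t → t)) takes ψ : (t → e), giving (t → t).
At [[ν ψ] δ], δ : ((t → t) → ((e → e) → e)) takes [ν ψ] : (t → t), giving ((e → e) → e).
At [[[ν ψ] δ] χ], [[ν ψ] δ] : ((e → e) → e) takes χ : (e → e), giving e.
At [[[[ν ψ] δ] χ] ξ], ξ : (e → t) takes [[[ν ψ] δ] χ] : e, giving t.

t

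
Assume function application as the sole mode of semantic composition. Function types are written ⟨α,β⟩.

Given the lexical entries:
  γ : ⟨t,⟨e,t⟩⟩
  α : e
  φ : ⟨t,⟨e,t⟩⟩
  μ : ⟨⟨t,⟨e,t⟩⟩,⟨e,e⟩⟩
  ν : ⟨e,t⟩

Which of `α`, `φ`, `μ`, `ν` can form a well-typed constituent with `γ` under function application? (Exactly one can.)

α : e — γ needs t; α needs nothing (atomic); neither fits.
φ : ⟨t,⟨e,t⟩⟩ — γ needs t; φ needs t; neither fits.
μ — combines: μ : ⟨⟨t,⟨e,t⟩⟩,⟨e,e⟩⟩ takes γ : ⟨t,⟨e,t⟩⟩ as argument, giving ⟨e,e⟩.
ν : ⟨e,t⟩ — γ needs t; ν needs e; neither fits.

μ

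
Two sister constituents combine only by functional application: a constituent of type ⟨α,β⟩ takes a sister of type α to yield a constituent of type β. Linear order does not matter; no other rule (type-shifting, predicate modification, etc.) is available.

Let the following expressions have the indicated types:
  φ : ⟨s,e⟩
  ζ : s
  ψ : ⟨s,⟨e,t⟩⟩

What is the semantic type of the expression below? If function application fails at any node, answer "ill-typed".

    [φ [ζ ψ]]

[ζ ψ]: ψ is ⟨s,⟨e,t⟩⟩, ζ is s; result ⟨e,t⟩.
[φ [ζ ψ]]: ⟨s,e⟩ and ⟨e,t⟩ cannot combine by function application — type clash.

ill-typed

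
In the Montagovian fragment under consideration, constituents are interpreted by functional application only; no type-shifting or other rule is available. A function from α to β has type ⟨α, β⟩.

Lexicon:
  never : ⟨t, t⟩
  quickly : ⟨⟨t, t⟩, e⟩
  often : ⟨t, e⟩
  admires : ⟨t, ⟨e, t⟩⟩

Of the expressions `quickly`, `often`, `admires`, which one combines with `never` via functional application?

quickly — combines: quickly : ⟨⟨t, t⟩, e⟩ takes never : ⟨t, t⟩ as argument, giving e.
often : ⟨t, e⟩ — never needs t; often needs t; neither fits.
admires : ⟨t, ⟨e, t⟩⟩ — never needs t; admires needs t; neither fits.

quickly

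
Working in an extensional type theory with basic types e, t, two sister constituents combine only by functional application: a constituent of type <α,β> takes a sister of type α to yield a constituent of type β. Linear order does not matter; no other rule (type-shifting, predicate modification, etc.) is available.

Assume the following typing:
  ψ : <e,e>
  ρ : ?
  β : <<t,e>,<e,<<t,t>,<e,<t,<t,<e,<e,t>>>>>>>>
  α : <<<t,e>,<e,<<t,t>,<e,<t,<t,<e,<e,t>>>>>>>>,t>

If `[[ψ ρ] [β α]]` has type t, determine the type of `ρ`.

At [[ψ ρ] [β α]] (required: t): [β α] is t, which is not a function with range t; hence [ψ ρ] is the functor — type <t,t>.
At [ψ ρ] (required: <t,t>): ψ is <e,e>, which is not a function with range <t,t>; hence ρ is the functor — type <<e,e>,<t,t>>.

<<e,e>,<t,t>>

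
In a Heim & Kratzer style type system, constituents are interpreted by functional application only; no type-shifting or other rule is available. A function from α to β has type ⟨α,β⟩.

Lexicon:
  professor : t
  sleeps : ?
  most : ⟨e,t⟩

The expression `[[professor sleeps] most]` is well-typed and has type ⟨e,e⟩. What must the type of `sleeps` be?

⟨t,⟨⟨e,t⟩,⟨e,e⟩⟩⟩

[[professor sleeps] most] must have type ⟨e,e⟩. The sister most has type ⟨e,t⟩; that is not a function onto ⟨e,e⟩, so [professor sleeps] must be the functor, of type ⟨⟨e,t⟩,⟨e,e⟩⟩.
[professor sleeps] must have type ⟨⟨e,t⟩,⟨e,e⟩⟩. The sister professor has type t; that is not a function onto ⟨⟨e,t⟩,⟨e,e⟩⟩, so sleeps must be the functor, of type ⟨t,⟨⟨e,t⟩,⟨e,e⟩⟩⟩.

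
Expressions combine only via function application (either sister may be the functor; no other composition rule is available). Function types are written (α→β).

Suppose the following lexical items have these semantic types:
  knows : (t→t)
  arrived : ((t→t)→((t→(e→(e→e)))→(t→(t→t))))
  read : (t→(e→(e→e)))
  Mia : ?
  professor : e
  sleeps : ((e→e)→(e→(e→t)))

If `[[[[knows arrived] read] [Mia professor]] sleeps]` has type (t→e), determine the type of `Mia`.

(e→((t→(t→t))→(((e→e)→(e→(e→t)))→(t→e))))

[[[[knows arrived] read] [Mia professor]] sleeps] must have type (t→e). The sister sleeps has type ((e→e)→(e→(e→t))); that is not a function onto (t→e), so [[[knows arrived] read] [Mia professor]] must be the functor, of type (((e→e)→(e→(e→t)))→(t→e)).
[[[knows arrived] read] [Mia professor]] must have type (((e→e)→(e→(e→t)))→(t→e)). The sister [[knows arrived] read] has type (t→(t→t)); that is not a function onto (((e→e)→(e→(e→t)))→(t→e)), so [Mia professor] must be the functor, of type ((t→(t→t))→(((e→e)→(e→(e→t)))→(t→e))).
[Mia professor] must have type ((t→(t→t))→(((e→e)→(e→(e→t)))→(t→e))). The sister professor has type e; that is not a function onto ((t→(t→t))→(((e→e)→(e→(e→t)))→(t→e))), so Mia must be the functor, of type (e→((t→(t→t))→(((e→e)→(e→(e→t)))→(t→e)))).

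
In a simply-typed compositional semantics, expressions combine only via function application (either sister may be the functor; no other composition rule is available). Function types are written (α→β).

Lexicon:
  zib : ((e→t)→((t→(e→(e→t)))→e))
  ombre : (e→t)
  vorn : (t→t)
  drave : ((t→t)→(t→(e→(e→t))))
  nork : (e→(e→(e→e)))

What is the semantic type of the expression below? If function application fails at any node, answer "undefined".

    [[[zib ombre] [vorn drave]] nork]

[zib ombre]: ((e→t)→((t→(e→(e→t)))→e)) applied to (e→t) yields ((t→(e→(e→t)))→e).
[vorn drave]: ((t→t)→(t→(e→(e→t)))) applied to (t→t) yields (t→(e→(e→t))).
[[zib ombre] [vorn drave]]: ((t→(e→(e→t)))→e) applied to (t→(e→(e→t))) yields e.
[[[zib ombre] [vorn drave]] nork]: (e→(e→(e→e))) applied to e yields (e→(e→e)).

(e→(e→e))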